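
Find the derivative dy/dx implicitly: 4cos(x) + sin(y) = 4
Differentiate both sides with respect to x, treating y as y(x). By the chain rule, any term containing y contributes a factor of y' = dy/dx when we differentiate it.

Move every term to one side and write the relation as F(x, y) = 0. Term by term,
  d/dx[sin(y)] = y'·cos(y)
  d/dx[4cos(x)] = -4sin(x)
  d/dx[-4] = 0

The pieces without y' make up ∂F/∂x and the coefficient of y' is ∂F/∂y:
  ∂F/∂x = -4sin(x),
  ∂F/∂y = cos(y).

Since d/dx[F] = ∂F/∂x + (∂F/∂y)·y' = 0, solve for y':
  (∂F/∂y)·y' = -∂F/∂x
  dy/dx = -(∂F/∂x)/(∂F/∂y) = -(-4sin(x))/(cos(y)) = 4sin(x)/cos(y)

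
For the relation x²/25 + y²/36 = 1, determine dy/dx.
Take d/dx of both sides. Since y is implicitly a function of x, the chain rule attaches a y' = dy/dx factor whenever we differentiate through y.

Set F(x, y) = (left side) − (right side), so the curve is F = 0. Differentiating each term of F:
  d/dx[x^2/25] = 2x/25
  d/dx[y^2/36] = y·y'/18
  d/dx[-1] = 0

Collecting, the y'-free part is the partial derivative in x and the y' coefficient is the partial derivative in y:
  ∂F/∂x = 2x/25
  ∂F/∂y = y/18

so d/dx[F(x, y(x))] = ∂F/∂x + (∂F/∂y)·y' = 0. Rearranging,
  dy/dx = -(∂F/∂x)/(∂F/∂y) = -(2x/25)/(y/18) = -36x/(25y)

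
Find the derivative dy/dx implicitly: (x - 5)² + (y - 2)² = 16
Take d/dx of both sides. Since y is implicitly a function of x, the chain rule attaches a y' = dy/dx factor whenever we differentiate through y.

Set F(x, y) = (left side) − (right side), so the curve is F = 0. Differentiating each term of F:
  d/dx[(x - 5)^2] = 2x - 10
  d/dx[(y - 2)^2] = 2·y'(y - 2)
  d/dx[-16] = 0

Collecting, the y'-free part is the partial derivative in x and the y' coefficient is the partial derivative in y:
  ∂F/∂x = 2x - 10
  ∂F/∂y = 2y - 4

so d/dx[F(x, y(x))] = ∂F/∂x + (∂F/∂y)·y' = 0. Rearranging,
  dy/dx = -(∂F/∂x)/(∂F/∂y) = -(2x - 10)/(2y - 4) = (5 - x)/(y - 2)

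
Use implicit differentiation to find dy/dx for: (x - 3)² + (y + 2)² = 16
Apply d/dx to both sides, remembering that y depends on x. Each occurrence of y therefore brings in a y' = dy/dx via the chain rule.

With F(x, y) equal to the left-hand side minus the right, differentiate F term by term:
  d/dx[(x - 3)^2] = 2x - 6
  d/dx[(y + 2)^2] = 2·y'(y + 2)
  d/dx[-16] = 0
Adding these up, d/dx[F] = 0 becomes
  (2x - 6) + (2y + 4)·y' = 0,
so isolating y',
  dy/dx = -(2x - 6)/(2y + 4) = (3 - x)/(y + 2)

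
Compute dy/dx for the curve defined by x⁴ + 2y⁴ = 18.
Take d/dx of both sides. Since y is implicitly a function of x, the chain rule attaches a y' = dy/dx factor whenever we differentiate through y.

Set F(x, y) = (left side) − (right side), so the curve is F = 0. Differentiating each term of F:
  d/dx[x^4] = 4x^3
  d/dx[2y^4] = 8y^3·y'
  d/dx[-18] = 0

Collecting, the y'-free part is the partial derivative in x and the y' coefficient is the partial derivative in y:
  ∂F/∂x = 4x^3
  ∂F/∂y = 8y^3

so d/dx[F(x, y(x))] = ∂F/∂x + (∂F/∂y)·y' = 0. Rearranging,
  dy/dx = -(∂F/∂x)/(∂F/∂y) = -(4x^3)/(8y^3) = -x^3/(2y^3)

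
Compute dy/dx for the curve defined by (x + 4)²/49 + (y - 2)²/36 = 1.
Apply d/dx to both sides, remembering that y depends on x. Each occurrence of y therefore brings in a y' = dy/dx via the chain rule.

With F(x, y) equal to the left-hand side minus the right, differentiate F term by term:
  d/dx[(x + 4)^2/49] = 2x/49 + 8/49
  d/dx[(y - 2)^2/36] = y'(y - 2)/18
  d/dx[-1] = 0
Adding these up, d/dx[F] = 0 becomes
  (2x/49 + 8/49) + (y/18 - 1/9)·y' = 0,
so isolating y',
  dy/dx = -(2x/49 + 8/49)/(y/18 - 1/9)
        = -(2(x + 4)/49)/((y - 2)/18) = 36(-x - 4)/(49(y - 2))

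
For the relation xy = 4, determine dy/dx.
Apply d/dx to both sides, remembering that y depends on x. Each occurrence of y therefore brings in a y' = dy/dx via the chain rule.

With F(x, y) equal to the left-hand side minus the right, differentiate F term by term:
  d/dx[xy] = x·y' + y
  d/dx[-4] = 0
Adding these up, d/dx[F] = 0 becomes
  (y) + (x)·y' = 0,
so isolating y',
  dy/dx = -(y)/(x) = -y/x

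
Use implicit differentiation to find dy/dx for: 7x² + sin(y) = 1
Apply d/dx to both sides, remembering that y depends on x. Each occurrence of y therefore brings in a y' = dy/dx via the chain rule.

With F(x, y) equal to the left-hand side minus the right, differentiate F term by term:
  d/dx[7x^2] = 14x
  d/dx[sin(y)] = y'·cos(y)
  d/dx[-1] = 0
Adding these up, d/dx[F] = 0 becomes
  (14x) + (cos(y))·y' = 0,
so isolating y',
  dy/dx = -(14x)/(cos(y)) = -14x/cos(y)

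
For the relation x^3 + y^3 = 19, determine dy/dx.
Apply d/dx to both sides, remembering that y depends on x. Each occurrence of y therefore brings in a y' = dy/dx via the chain rule.

With F(x, y) equal to the left-hand side minus the right, differentiate F term by term:
  d/dx[x^3] = 3x^2
  d/dx[y^3] = 3y^2·y'
  d/dx[-19] = 0
Adding these up, d/dx[F] = 0 becomes
  (3x^2) + (3y^2)·y' = 0,
so isolating y',
  dy/dx = -(3x^2)/(3y^2) = -x^2/y^2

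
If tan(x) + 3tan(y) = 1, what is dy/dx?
Apply d/dx to both sides, remembering that y depends on x. Each occurrence of y therefore brings in a y' = dy/dx via the chain rule.

With F(x, y) equal to the left-hand side minus the right, differentiate F term by term:
  d/dx[tan(x)] = tan(x)^2 + 1
  d/dx[3tan(y)] = 3·y'(tan(y)^2 + 1)
  d/dx[-1] = 0
Adding these up, d/dx[F] = 0 becomes
  (tan(x)^2 + 1) + (3tan(y)^2 + 3)·y' = 0,
so isolating y',
  dy/dx = -(tan(x)^2 + 1)/(3tan(y)^2 + 3) = -cos(y)^2/(3cos(x)^2)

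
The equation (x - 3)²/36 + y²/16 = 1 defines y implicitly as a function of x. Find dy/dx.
Take d/dx of both sides. Since y is implicitly a function of x, the chain rule attaches a y' = dy/dx factor whenever we differentiate through y.

Set F(x, y) = (left side) − (right side), so the curve is F = 0. Differentiating each term of F:
  d/dx[y^2/16] = y·y'/8
  d/dx[(x - 3)^2/36] = x/18 - 1/6
  d/dx[-1] = 0

Collecting, the y'-free part is the partial derivative in x and the y' coefficient is the partial derivative in y:
  ∂F/∂x = x/18 - 1/6
  ∂F/∂y = y/8

so d/dx[F(x, y(x))] = ∂F/∂x + (∂F/∂y)·y' = 0. Rearranging,
  dy/dx = -(∂F/∂x)/(∂F/∂y) = -(x/18 - 1/6)/(y/8)
        = -((x - 3)/18)/(y/8) = 4(3 - x)/(9y)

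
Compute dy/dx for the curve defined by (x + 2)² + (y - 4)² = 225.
Differentiate the relation implicitly: treat y = y(x) and apply the chain rule, so every y-derivative picks up a y' = dy/dx factor.

With everything moved to the left-hand side, differentiate term by term:
  d/dx[(x + 2)^2] = 2x + 4
  d/dx[(y - 4)^2] = 2·y'(y - 4)
  d/dx[-225] = 0

Separating the contributions that come from x directly and those that come through y:
  without y':      2x + 4
  multiplying y':  2y - 8

so (2x + 4) + (2y - 8)·y' = 0, and therefore
  dy/dx = -(2x + 4)/(2y - 8) = (-x - 2)/(y - 4)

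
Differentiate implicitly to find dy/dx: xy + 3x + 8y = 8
Take d/dx of both sides. Since y is implicitly a function of x, the chain rule attaches a y' = dy/dx factor whenever we differentiate through y.

Set F(x, y) = (left side) − (right side), so the curve is F = 0. Differentiating each term of F:
  d/dx[xy] = x·y' + y
  d/dx[3x] = 3
  d/dx[8y] = 8·y'
  d/dx[-8] = 0

Collecting, the y'-free part is the partial derivative in x and the y' coefficient is the partial derivative in y:
  ∂F/∂x = y + 3
  ∂F/∂y = x + 8

so d/dx[F(x, y(x))] = ∂F/∂x + (∂F/∂y)·y' = 0. Rearranging,
  dy/dx = -(∂F/∂x)/(∂F/∂y) = -(y + 3)/(x + 8) = (-y - 3)/(x + 8)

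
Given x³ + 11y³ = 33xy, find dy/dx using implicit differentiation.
Apply d/dx to both sides, remembering that y depends on x. Each occurrence of y therefore brings in a y' = dy/dx via the chain rule.

With F(x, y) equal to the left-hand side minus the right, differentiate F term by term:
  d/dx[x^3] = 3x^2
  d/dx[-33xy] = -33x·y' - 33y
  d/dx[11y^3] = 33y^2·y'
Adding these up, d/dx[F] = 0 becomes
  (3x^2 - 33y) + (-33x + 33y^2)·y' = 0,
so isolating y',
  dy/dx = -(3x^2 - 33y)/(-33x + 33y^2) = (x^2/11 - y)/(x - y^2)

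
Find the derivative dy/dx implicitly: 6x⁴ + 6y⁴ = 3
Apply d/dx to both sides, remembering that y depends on x. Each occurrence of y therefore brings in a y' = dy/dx via the chain rule.

With F(x, y) equal to the left-hand side minus the right, differentiate F term by term:
  d/dx[6x^4] = 24x^3
  d/dx[6y^4] = 24y^3·y'
  d/dx[-3] = 0
Adding these up, d/dx[F] = 0 becomes
  (24x^3) + (24y^3)·y' = 0,
so isolating y',
  dy/dx = -(24x^3)/(24y^3) = -x^3/y^3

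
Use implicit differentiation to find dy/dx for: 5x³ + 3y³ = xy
Differentiate both sides with respect to x, treating y as y(x). By the chain rule, any term containing y contributes a factor of y' = dy/dx when we differentiate it.

Move every term to one side and write the relation as F(x, y) = 0. Term by term,
  d/dx[5x^3] = 15x^2
  d/dx[-xy] = -x·y' - y
  d/dx[3y^3] = 9y^2·y'

The pieces without y' make up ∂F/∂x and the coefficient of y' is ∂F/∂y:
  ∂F/∂x = 15x^2 - y,
  ∂F/∂y = -x + 9y^2.

Since d/dx[F] = ∂F/∂x + (∂F/∂y)·y' = 0, solve for y':
  (∂F/∂y)·y' = -∂F/∂x
  dy/dx = -(∂F/∂x)/(∂F/∂y) = -(15x^2 - y)/(-x + 9y^2) = (15x^2 - y)/(x - 9y^2)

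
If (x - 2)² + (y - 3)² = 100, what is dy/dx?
Differentiate both sides with respect to x, treating y as y(x). By the chain rule, any term containing y contributes a factor of y' = dy/dx when we differentiate it.

Move every term to one side and write the relation as F(x, y) = 0. Term by term,
  d/dx[(x - 2)^2] = 2x - 4
  d/dx[(y - 3)^2] = 2·y'(y - 3)
  d/dx[-100] = 0

The pieces without y' make up ∂F/∂x and the coefficient of y' is ∂F/∂y:
  ∂F/∂x = 2x - 4,
  ∂F/∂y = 2y - 6.

Since d/dx[F] = ∂F/∂x + (∂F/∂y)·y' = 0, solve for y':
  (∂F/∂y)·y' = -∂F/∂x
  dy/dx = -(∂F/∂x)/(∂F/∂y) = -(2x - 4)/(2y - 6) = (2 - x)/(y - 3)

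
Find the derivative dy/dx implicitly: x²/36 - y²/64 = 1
Take d/dx of both sides. Since y is implicitly a function of x, the chain rule attaches a y' = dy/dx factor whenever we differentiate through y.

Set F(x, y) = (left side) − (right side), so the curve is F = 0. Differentiating each term of F:
  d/dx[x^2/36] = x/18
  d/dx[-y^2/64] = -y·y'/32
  d/dx[-1] = 0

Collecting, the y'-free part is the partial derivative in x and the y' coefficient is the partial derivative in y:
  ∂F/∂x = x/18
  ∂F/∂y = -y/32

so d/dx[F(x, y(x))] = ∂F/∂x + (∂F/∂y)·y' = 0. Rearranging,
  dy/dx = -(∂F/∂x)/(∂F/∂y) = -(x/18)/(-y/32) = 16x/(9y)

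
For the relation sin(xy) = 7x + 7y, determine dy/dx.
Differentiate both sides with respect to x, treating y as y(x). By the chain rule, any term containing y contributes a factor of y' = dy/dx when we differentiate it.

Move every term to one side and write the relation as F(x, y) = 0. Term by term,
  d/dx[-7x] = -7
  d/dx[-7y] = -7·y'
  d/dx[sin(xy)] = (x·y' + y)·cos(xy)

The pieces without y' make up ∂F/∂x and the coefficient of y' is ∂F/∂y:
  ∂F/∂x = y·cos(xy) - 7,
  ∂F/∂y = x·cos(xy) - 7.

Since d/dx[F] = ∂F/∂x + (∂F/∂y)·y' = 0, solve for y':
  (∂F/∂y)·y' = -∂F/∂x
  dy/dx = -(∂F/∂x)/(∂F/∂y) = -(y·cos(xy) - 7)/(x·cos(xy) - 7) = (-y·cos(xy) + 7)/(x·cos(xy) - 7)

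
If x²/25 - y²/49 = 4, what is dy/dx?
Differentiate both sides with respect to x, treating y as y(x). By the chain rule, any term containing y contributes a factor of y' = dy/dx when we differentiate it.

Move every term to one side and write the relation as F(x, y) = 0. Term by term,
  d/dx[x^2/25] = 2x/25
  d/dx[-y^2/49] = -2y·y'/49
  d/dx[-4] = 0

The pieces without y' make up ∂F/∂x and the coefficient of y' is ∂F/∂y:
  ∂F/∂x = 2x/25,
  ∂F/∂y = -2y/49.

Since d/dx[F] = ∂F/∂x + (∂F/∂y)·y' = 0, solve for y':
  (∂F/∂y)·y' = -∂F/∂x
  dy/dx = -(∂F/∂x)/(∂F/∂y) = -(2x/25)/(-2y/49) = 49x/(25y)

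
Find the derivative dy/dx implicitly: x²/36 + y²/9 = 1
Differentiate the relation implicitly: treat y = y(x) and apply the chain rule, so every y-derivative picks up a y' = dy/dx factor.

With everything moved to the left-hand side, differentiate term by term:
  d/dx[x^2/36] = x/18
  d/dx[y^2/9] = 2y·y'/9
  d/dx[-1] = 0

Separating the contributions that come from x directly and those that come through y:
  without y':      x/18
  multiplying y':  2y/9

so (x/18) + (2y/9)·y' = 0, and therefore
  dy/dx = -(x/18)/(2y/9) = -x/(4y)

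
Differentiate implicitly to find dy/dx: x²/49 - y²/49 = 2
Differentiate the relation implicitly: treat y = y(x) and apply the chain rule, so every y-derivative picks up a y' = dy/dx factor.

With everything moved to the left-hand side, differentiate term by term:
  d/dx[x^2/49] = 2x/49
  d/dx[-y^2/49] = -2y·y'/49
  d/dx[-2] = 0

Separating the contributions that come from x directly and those that come through y:
  without y':      2x/49
  multiplying y':  -2y/49

so (2x/49) + (-2y/49)·y' = 0, and therefore
  dy/dx = -(2x/49)/(-2y/49) = x/y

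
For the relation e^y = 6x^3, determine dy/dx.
Take d/dx of both sides. Since y is implicitly a function of x, the chain rule attaches a y' = dy/dx factor whenever we differentiate through y.

Set F(x, y) = (left side) − (right side), so the curve is F = 0. Differentiating each term of F:
  d/dx[-6x^3] = -18x^2
  d/dx[e^(y)] = y'·e^(y)

Collecting, the y'-free part is the partial derivative in x and the y' coefficient is the partial derivative in y:
  ∂F/∂x = -18x^2
  ∂F/∂y = e^(y)

so d/dx[F(x, y(x))] = ∂F/∂x + (∂F/∂y)·y' = 0. Rearranging,
  dy/dx = -(∂F/∂x)/(∂F/∂y) = -(-18x^2)/(e^(y)) = 18x^2e^(-y)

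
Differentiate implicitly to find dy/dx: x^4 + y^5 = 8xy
Differentiate the relation implicitly: treat y = y(x) and apply the chain rule, so every y-derivative picks up a y' = dy/dx factor.

With everything moved to the left-hand side, differentiate term by term:
  d/dx[x^4] = 4x^3
  d/dx[-8xy] = -8x·y' - 8y
  d/dx[y^5] = 5y^4·y'

Separating the contributions that come from x directly and those that come through y:
  without y':      4x^3 - 8y
  multiplying y':  -8x + 5y^4

so (4x^3 - 8y) + (-8x + 5y^4)·y' = 0, and therefore
  dy/dx = -(4x^3 - 8y)/(-8x + 5y^4) = 4(x^3 - 2y)/(8x - 5y^4)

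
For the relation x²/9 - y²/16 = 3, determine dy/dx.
Differentiate both sides with respect to x, treating y as y(x). By the chain rule, any term containing y contributes a factor of y' = dy/dx when we differentiate it.

Move every term to one side and write the relation as F(x, y) = 0. Term by term,
  d/dx[x^2/9] = 2x/9
  d/dx[-y^2/16] = -y·y'/8
  d/dx[-3] = 0

The pieces without y' make up ∂F/∂x and the coefficient of y' is ∂F/∂y:
  ∂F/∂x = 2x/9,
  ∂F/∂y = -y/8.

Since d/dx[F] = ∂F/∂x + (∂F/∂y)·y' = 0, solve for y':
  (∂F/∂y)·y' = -∂F/∂x
  dy/dx = -(∂F/∂x)/(∂F/∂y) = -(2x/9)/(-y/8) = 16x/(9y)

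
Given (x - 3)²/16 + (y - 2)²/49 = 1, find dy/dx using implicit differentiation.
Differentiate the relation implicitly: treat y = y(x) and apply the chain rule, so every y-derivative picks up a y' = dy/dx factor.

With everything moved to the left-hand side, differentiate term by term:
  d/dx[(x - 3)^2/16] = x/8 - 3/8
  d/dx[(y - 2)^2/49] = 2·y'(y - 2)/49
  d/dx[-1] = 0

Separating the contributions that come from x directly and those that come through y:
  without y':      x/8 - 3/8
  multiplying y':  2y/49 - 4/49

so (x/8 - 3/8) + (2y/49 - 4/49)·y' = 0, and therefore
  dy/dx = -(x/8 - 3/8)/(2y/49 - 4/49)
        = -((x - 3)/8)/(2(y - 2)/49) = 49(3 - x)/(16(y - 2))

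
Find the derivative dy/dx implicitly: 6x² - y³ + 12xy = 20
Differentiate both sides with respect to x, treating y as y(x). By the chain rule, any term containing y contributes a factor of y' = dy/dx when we differentiate it.

Move every term to one side and write the relation as F(x, y) = 0. Term by term,
  d/dx[6x^2] = 12x
  d/dx[12xy] = 12x·y' + 12y
  d/dx[-y^3] = -3y^2·y'
  d/dx[-20] = 0

The pieces without y' make up ∂F/∂x and the coefficient of y' is ∂F/∂y:
  ∂F/∂x = 12x + 12y,
  ∂F/∂y = 12x - 3y^2.

Since d/dx[F] = ∂F/∂x + (∂F/∂y)·y' = 0, solve for y':
  (∂F/∂y)·y' = -∂F/∂x
  dy/dx = -(∂F/∂x)/(∂F/∂y) = -(12x + 12y)/(12x - 3y^2) = 4(-x - y)/(4x - y^2)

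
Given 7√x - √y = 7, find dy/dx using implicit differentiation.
Differentiate the relation implicitly: treat y = y(x) and apply the chain rule, so every y-derivative picks up a y' = dy/dx factor.

With everything moved to the left-hand side, differentiate term by term:
  d/dx[7√(x)] = 7/(2√(x))
  d/dx[-√(y)] = -y'/(2√(y))
  d/dx[-7] = 0

Separating the contributions that come from x directly and those that come through y:
  without y':      7/(2√(x))
  multiplying y':  -1/(2√(y))

so (7/(2√(x))) + (-1/(2√(y)))·y' = 0, and therefore
  dy/dx = -(7/(2√(x)))/(-1/(2√(y))) = 7√(y)/√(x)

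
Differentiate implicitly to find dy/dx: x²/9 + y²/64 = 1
Apply d/dx to both sides, remembering that y depends on x. Each occurrence of y therefore brings in a y' = dy/dx via the chain rule.

With F(x, y) equal to the left-hand side minus the right, differentiate F term by term:
  d/dx[x^2/9] = 2x/9
  d/dx[y^2/64] = y·y'/32
  d/dx[-1] = 0
Adding these up, d/dx[F] = 0 becomes
  (2x/9) + (y/32)·y' = 0,
so isolating y',
  dy/dx = -(2x/9)/(y/32) = -64x/(9y)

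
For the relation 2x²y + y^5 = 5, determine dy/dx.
Apply d/dx to both sides, remembering that y depends on x. Each occurrence of y therefore brings in a y' = dy/dx via the chain rule.

With F(x, y) equal to the left-hand side minus the right, differentiate F term by term:
  d/dx[2x^2y] = 2x^2·y' + 4xy
  d/dx[y^5] = 5y^4·y'
  d/dx[-5] = 0
Adding these up, d/dx[F] = 0 becomes
  (4xy) + (2x^2 + 5y^4)·y' = 0,
so isolating y',
  dy/dx = -(4xy)/(2x^2 + 5y^4) = -4xy/(2x^2 + 5y^4)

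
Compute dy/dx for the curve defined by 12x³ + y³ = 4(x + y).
Take d/dx of both sides. Since y is implicitly a function of x, the chain rule attaches a y' = dy/dx factor whenever we differentiate through y.

Set F(x, y) = (left side) − (right side), so the curve is F = 0. Differentiating each term of F:
  d/dx[12x^3] = 36x^2
  d/dx[-4x] = -4
  d/dx[y^3] = 3y^2·y'
  d/dx[-4y] = -4·y'

Collecting, the y'-free part is the partial derivative in x and the y' coefficient is the partial derivative in y:
  ∂F/∂x = 36x^2 - 4
  ∂F/∂y = 3y^2 - 4

so d/dx[F(x, y(x))] = ∂F/∂x + (∂F/∂y)·y' = 0. Rearranging,
  dy/dx = -(∂F/∂x)/(∂F/∂y) = -(36x^2 - 4)/(3y^2 - 4) = 4(1 - 9x^2)/(3y^2 - 4)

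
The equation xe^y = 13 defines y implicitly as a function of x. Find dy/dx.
Take d/dx of both sides. Since y is implicitly a function of x, the chain rule attaches a y' = dy/dx factor whenever we differentiate through y.

Set F(x, y) = (left side) − (right side), so the curve is F = 0. Differentiating each term of F:
  d/dx[x·e^(y)] = x·y'·e^(y) + e^(y)
  d/dx[-13] = 0

Collecting, the y'-free part is the partial derivative in x and the y' coefficient is the partial derivative in y:
  ∂F/∂x = e^(y)
  ∂F/∂y = x·e^(y)

so d/dx[F(x, y(x))] = ∂F/∂x + (∂F/∂y)·y' = 0. Rearranging,
  dy/dx = -(∂F/∂x)/(∂F/∂y) = -(e^(y))/(x·e^(y)) = -1/x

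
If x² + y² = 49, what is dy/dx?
Apply d/dx to both sides, remembering that y depends on x. Each occurrence of y therefore brings in a y' = dy/dx via the chain rule.

With F(x, y) equal to the left-hand side minus the right, differentiate F term by term:
  d/dx[x^2] = 2x
  d/dx[y^2] = 2y·y'
  d/dx[-49] = 0
Adding these up, d/dx[F] = 0 becomes
  (2x) + (2y)·y' = 0,
so isolating y',
  dy/dx = -(2x)/(2y) = -x/y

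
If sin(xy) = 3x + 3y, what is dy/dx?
Differentiate the relation implicitly: treat y = y(x) and apply the chain rule, so every y-derivative picks up a y' = dy/dx factor.

With everything moved to the left-hand side, differentiate term by term:
  d/dx[-3x] = -3
  d/dx[-3y] = -3·y'
  d/dx[sin(xy)] = (x·y' + y)·cos(xy)

Separating the contributions that come from x directly and those that come through y:
  without y':      y·cos(xy) - 3
  multiplying y':  x·cos(xy) - 3

so (y·cos(xy) - 3) + (x·cos(xy) - 3)·y' = 0, and therefore
  dy/dx = -(y·cos(xy) - 3)/(x·cos(xy) - 3) = (-y·cos(xy) + 3)/(x·cos(xy) - 3)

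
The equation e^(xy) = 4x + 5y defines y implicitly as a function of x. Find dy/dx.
Differentiate both sides with respect to x, treating y as y(x). By the chain rule, any term containing y contributes a factor of y' = dy/dx when we differentiate it.

Move every term to one side and write the relation as F(x, y) = 0. Term by term,
  d/dx[-4x] = -4
  d/dx[-5y] = -5·y'
  d/dx[e^(xy)] = (x·y' + y)·e^(xy)

The pieces without y' make up ∂F/∂x and the coefficient of y' is ∂F/∂y:
  ∂F/∂x = y·e^(xy) - 4,
  ∂F/∂y = x·e^(xy) - 5.

Since d/dx[F] = ∂F/∂x + (∂F/∂y)·y' = 0, solve for y':
  (∂F/∂y)·y' = -∂F/∂x
  dy/dx = -(∂F/∂x)/(∂F/∂y) = -(y·e^(xy) - 4)/(x·e^(xy) - 5) = (-y·e^(xy) + 4)/(x·e^(xy) - 5)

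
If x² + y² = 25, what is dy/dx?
Apply d/dx to both sides, remembering that y depends on x. Each occurrence of y therefore brings in a y' = dy/dx via the chain rule.

With F(x, y) equal to the left-hand side minus the right, differentiate F term by term:
  d/dx[x^2] = 2x
  d/dx[y^2] = 2y·y'
  d/dx[-25] = 0
Adding these up, d/dx[F] = 0 becomes
  (2x) + (2y)·y' = 0,
so isolating y',
  dy/dx = -(2x)/(2y) = -x/y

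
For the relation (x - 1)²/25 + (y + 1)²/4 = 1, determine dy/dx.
Take d/dx of both sides. Since y is implicitly a function of x, the chain rule attaches a y' = dy/dx factor whenever we differentiate through y.

Set F(x, y) = (left side) − (right side), so the curve is F = 0. Differentiating each term of F:
  d/dx[(x - 1)^2/25] = 2x/25 - 2/25
  d/dx[(y + 1)^2/4] = y'(y + 1)/2
  d/dx[-1] = 0

Collecting, the y'-free part is the partial derivative in x and the y' coefficient is the partial derivative in y:
  ∂F/∂x = 2x/25 - 2/25
  ∂F/∂y = y/2 + 1/2

so d/dx[F(x, y(x))] = ∂F/∂x + (∂F/∂y)·y' = 0. Rearranging,
  dy/dx = -(∂F/∂x)/(∂F/∂y) = -(2x/25 - 2/25)/(y/2 + 1/2)
        = -(2(x - 1)/25)/((y + 1)/2) = 4(1 - x)/(25(y + 1))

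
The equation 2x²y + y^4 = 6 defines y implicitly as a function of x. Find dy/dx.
Differentiate the relation implicitly: treat y = y(x) and apply the chain rule, so every y-derivative picks up a y' = dy/dx factor.

With everything moved to the left-hand side, differentiate term by term:
  d/dx[2x^2y] = 2x^2·y' + 4xy
  d/dx[y^4] = 4y^3·y'
  d/dx[-6] = 0

Separating the contributions that come from x directly and those that come through y:
  without y':      4xy
  multiplying y':  2x^2 + 4y^3

so (4xy) + (2x^2 + 4y^3)·y' = 0, and therefore
  dy/dx = -(4xy)/(2x^2 + 4y^3) = -2xy/(x^2 + 2y^3)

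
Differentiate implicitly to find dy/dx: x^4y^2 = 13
Take d/dx of both sides. Since y is implicitly a function of x, the chain rule attaches a y' = dy/dx factor whenever we differentiate through y.

Set F(x, y) = (left side) − (right side), so the curve is F = 0. Differentiating each term of F:
  d/dx[x^4y^2] = 2x^4y·y' + 4x^3y^2
  d/dx[-13] = 0

Collecting, the y'-free part is the partial derivative in x and the y' coefficient is the partial derivative in y:
  ∂F/∂x = 4x^3y^2
  ∂F/∂y = 2x^4y

so d/dx[F(x, y(x))] = ∂F/∂x + (∂F/∂y)·y' = 0. Rearranging,
  dy/dx = -(∂F/∂x)/(∂F/∂y) = -(4x^3y^2)/(2x^4y) = -2y/x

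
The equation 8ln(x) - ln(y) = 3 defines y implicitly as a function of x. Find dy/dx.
Take d/dx of both sides. Since y is implicitly a function of x, the chain rule attaches a y' = dy/dx factor whenever we differentiate through y.

Set F(x, y) = (left side) − (right side), so the curve is F = 0. Differentiating each term of F:
  d/dx[8ln(x)] = 8/x
  d/dx[-ln(y)] = -y'/y
  d/dx[-3] = 0

Collecting, the y'-free part is the partial derivative in x and the y' coefficient is the partial derivative in y:
  ∂F/∂x = 8/x
  ∂F/∂y = -1/y

so d/dx[F(x, y(x))] = ∂F/∂x + (∂F/∂y)·y' = 0. Rearranging,
  dy/dx = -(∂F/∂x)/(∂F/∂y) = -(8/x)/(-1/y) = 8y/x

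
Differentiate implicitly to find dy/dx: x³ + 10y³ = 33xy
Differentiate the relation implicitly: treat y = y(x) and apply the chain rule, so every y-derivative picks up a y' = dy/dx factor.

With everything moved to the left-hand side, differentiate term by term:
  d/dx[x^3] = 3x^2
  d/dx[-33xy] = -33x·y' - 33y
  d/dx[10y^3] = 30y^2·y'

Separating the contributions that come from x directly and those that come through y:
  without y':      3x^2 - 33y
  multiplying y':  -33x + 30y^2

so (3x^2 - 33y) + (-33x + 30y^2)·y' = 0, and therefore
  dy/dx = -(3x^2 - 33y)/(-33x + 30y^2) = (x^2 - 11y)/(11x - 10y^2)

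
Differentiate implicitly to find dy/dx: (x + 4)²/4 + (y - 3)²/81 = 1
Take d/dx of both sides. Since y is implicitly a function of x, the chain rule attaches a y' = dy/dx factor whenever we differentiate through y.

Set F(x, y) = (left side) − (right side), so the curve is F = 0. Differentiating each term of F:
  d/dx[(x + 4)^2/4] = x/2 + 2
  d/dx[(y - 3)^2/81] = 2·y'(y - 3)/81
  d/dx[-1] = 0

Collecting, the y'-free part is the partial derivative in x and the y' coefficient is the partial derivative in y:
  ∂F/∂x = x/2 + 2
  ∂F/∂y = 2y/81 - 2/27

so d/dx[F(x, y(x))] = ∂F/∂x + (∂F/∂y)·y' = 0. Rearranging,
  dy/dx = -(∂F/∂x)/(∂F/∂y) = -(x/2 + 2)/(2y/81 - 2/27)
        = -((x + 4)/2)/(2(y - 3)/81) = 81(-x - 4)/(4(y - 3))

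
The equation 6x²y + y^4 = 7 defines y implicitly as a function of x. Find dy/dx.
Differentiate both sides with respect to x, treating y as y(x). By the chain rule, any term containing y contributes a factor of y' = dy/dx when we differentiate it.

Move every term to one side and write the relation as F(x, y) = 0. Term by term,
  d/dx[6x^2y] = 6x^2·y' + 12xy
  d/dx[y^4] = 4y^3·y'
  d/dx[-7] = 0

The pieces without y' make up ∂F/∂x and the coefficient of y' is ∂F/∂y:
  ∂F/∂x = 12xy,
  ∂F/∂y = 6x^2 + 4y^3.

Since d/dx[F] = ∂F/∂x + (∂F/∂y)·y' = 0, solve for y':
  (∂F/∂y)·y' = -∂F/∂x
  dy/dx = -(∂F/∂x)/(∂F/∂y) = -(12xy)/(6x^2 + 4y^3) = -6xy/(3x^2 + 2y^3)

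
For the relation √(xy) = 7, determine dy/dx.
Differentiate both sides with respect to x, treating y as y(x). By the chain rule, any term containing y contributes a factor of y' = dy/dx when we differentiate it.

Move every term to one side and write the relation as F(x, y) = 0. Term by term,
  d/dx[√(xy)] = √(xy)(x·y'/2 + y/2)/(xy)
  d/dx[-7] = 0

The pieces without y' make up ∂F/∂x and the coefficient of y' is ∂F/∂y:
  ∂F/∂x = √(xy)/(2x),
  ∂F/∂y = √(xy)/(2y).

Since d/dx[F] = ∂F/∂x + (∂F/∂y)·y' = 0, solve for y':
  (∂F/∂y)·y' = -∂F/∂x
  dy/dx = -(∂F/∂x)/(∂F/∂y) = -(√(xy)/(2x))/(√(xy)/(2y)) = -y/x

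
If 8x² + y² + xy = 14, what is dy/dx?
Differentiate the relation implicitly: treat y = y(x) and apply the chain rule, so every y-derivative picks up a y' = dy/dx factor.

With everything moved to the left-hand side, differentiate term by term:
  d/dx[8x^2] = 16x
  d/dx[xy] = x·y' + y
  d/dx[y^2] = 2y·y'
  d/dx[-14] = 0

Separating the contributions that come from x directly and those that come through y:
  without y':      16x + y
  multiplying y':  x + 2y

so (16x + y) + (x + 2y)·y' = 0, and therefore
  dy/dx = -(16x + y)/(x + 2y) = (-16x - y)/(x + 2y)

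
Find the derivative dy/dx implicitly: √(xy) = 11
Differentiate both sides with respect to x, treating y as y(x). By the chain rule, any term containing y contributes a factor of y' = dy/dx when we differentiate it.

Move every term to one side and write the relation as F(x, y) = 0. Term by term,
  d/dx[√(xy)] = √(xy)(x·y'/2 + y/2)/(xy)
  d/dx[-11] = 0

The pieces without y' make up ∂F/∂x and the coefficient of y' is ∂F/∂y:
  ∂F/∂x = √(xy)/(2x),
  ∂F/∂y = √(xy)/(2y).

Since d/dx[F] = ∂F/∂x + (∂F/∂y)·y' = 0, solve for y':
  (∂F/∂y)·y' = -∂F/∂x
  dy/dx = -(∂F/∂x)/(∂F/∂y) = -(√(xy)/(2x))/(√(xy)/(2y)) = -y/x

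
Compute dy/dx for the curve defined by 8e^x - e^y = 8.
Apply d/dx to both sides, remembering that y depends on x. Each occurrence of y therefore brings in a y' = dy/dx via the chain rule.

With F(x, y) equal to the left-hand side minus the right, differentiate F term by term:
  d/dx[8e^(x)] = 8e^(x)
  d/dx[-e^(y)] = -y'·e^(y)
  d/dx[-8] = 0
Adding these up, d/dx[F] = 0 becomes
  (8e^(x)) + (-e^(y))·y' = 0,
so isolating y',
  dy/dx = -(8e^(x))/(-e^(y)) = 8e^(x - y)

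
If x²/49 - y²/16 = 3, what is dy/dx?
Take d/dx of both sides. Since y is implicitly a function of x, the chain rule attaches a y' = dy/dx factor whenever we differentiate through y.

Set F(x, y) = (left side) − (right side), so the curve is F = 0. Differentiating each term of F:
  d/dx[x^2/49] = 2x/49
  d/dx[-y^2/16] = -y·y'/8
  d/dx[-3] = 0

Collecting, the y'-free part is the partial derivative in x and the y' coefficient is the partial derivative in y:
  ∂F/∂x = 2x/49
  ∂F/∂y = -y/8

so d/dx[F(x, y(x))] = ∂F/∂x + (∂F/∂y)·y' = 0. Rearranging,
  dy/dx = -(∂F/∂x)/(∂F/∂y) = -(2x/49)/(-y/8) = 16x/(49y)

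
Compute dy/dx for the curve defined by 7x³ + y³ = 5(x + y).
Differentiate the relation implicitly: treat y = y(x) and apply the chain rule, so every y-derivative picks up a y' = dy/dx factor.

With everything moved to the left-hand side, differentiate term by term:
  d/dx[7x^3] = 21x^2
  d/dx[-5x] = -5
  d/dx[y^3] = 3y^2·y'
  d/dx[-5y] = -5·y'

Separating the contributions that come from x directly and those that come through y:
  without y':      21x^2 - 5
  multiplying y':  3y^2 - 5

so (21x^2 - 5) + (3y^2 - 5)·y' = 0, and therefore
  dy/dx = -(21x^2 - 5)/(3y^2 - 5) = (5 - 21x^2)/(3y^2 - 5)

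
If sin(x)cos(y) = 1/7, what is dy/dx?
Apply d/dx to both sides, remembering that y depends on x. Each occurrence of y therefore brings in a y' = dy/dx via the chain rule.

With F(x, y) equal to the left-hand side minus the right, differentiate F term by term:
  d/dx[sin(x)·cos(y)] = -y'·sin(x)·sin(y) + cos(x)·cos(y)
  d/dx[-1/7] = 0
Adding these up, d/dx[F] = 0 becomes
  (cos(x)·cos(y)) + (-sin(x)·sin(y))·y' = 0,
so isolating y',
  dy/dx = -(cos(x)·cos(y))/(-sin(x)·sin(y)) = 1/(tan(x)·tan(y))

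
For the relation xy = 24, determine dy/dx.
Take d/dx of both sides. Since y is implicitly a function of x, the chain rule attaches a y' = dy/dx factor whenever we differentiate through y.

Set F(x, y) = (left side) − (right side), so the curve is F = 0. Differentiating each term of F:
  d/dx[xy] = x·y' + y
  d/dx[-24] = 0

Collecting, the y'-free part is the partial derivative in x and the y' coefficient is the partial derivative in y:
  ∂F/∂x = y
  ∂F/∂y = x

so d/dx[F(x, y(x))] = ∂F/∂x + (∂F/∂y)·y' = 0. Rearranging,
  dy/dx = -(∂F/∂x)/(∂F/∂y) = -(y)/(x) = -y/x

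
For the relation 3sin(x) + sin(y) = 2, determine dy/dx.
Apply d/dx to both sides, remembering that y depends on x. Each occurrence of y therefore brings in a y' = dy/dx via the chain rule.

With F(x, y) equal to the left-hand side minus the right, differentiate F term by term:
  d/dx[3sin(x)] = 3cos(x)
  d/dx[sin(y)] = y'·cos(y)
  d/dx[-2] = 0
Adding these up, d/dx[F] = 0 becomes
  (3cos(x)) + (cos(y))·y' = 0,
so isolating y',
  dy/dx = -(3cos(x))/(cos(y)) = -3cos(x)/cos(y)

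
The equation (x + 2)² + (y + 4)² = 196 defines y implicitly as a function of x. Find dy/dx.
Apply d/dx to both sides, remembering that y depends on x. Each occurrence of y therefore brings in a y' = dy/dx via the chain rule.

With F(x, y) equal to the left-hand side minus the right, differentiate F term by term:
  d/dx[(x + 2)^2] = 2x + 4
  d/dx[(y + 4)^2] = 2·y'(y + 4)
  d/dx[-196] = 0
Adding these up, d/dx[F] = 0 becomes
  (2x + 4) + (2y + 8)·y' = 0,
so isolating y',
  dy/dx = -(2x + 4)/(2y + 8) = (-x - 2)/(y + 4)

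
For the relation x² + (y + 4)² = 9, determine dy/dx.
Differentiate the relation implicitly: treat y = y(x) and apply the chain rule, so every y-derivative picks up a y' = dy/dx factor.

With everything moved to the left-hand side, differentiate term by term:
  d/dx[x^2] = 2x
  d/dx[(y + 4)^2] = 2·y'(y + 4)
  d/dx[-9] = 0

Separating the contributions that come from x directly and those that come through y:
  without y':      2x
  multiplying y':  2y + 8

so (2x) + (2y + 8)·y' = 0, and therefore
  dy/dx = -(2x)/(2y + 8) = -x/(y + 4)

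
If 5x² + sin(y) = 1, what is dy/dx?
Differentiate both sides with respect to x, treating y as y(x). By the chain rule, any term containing y contributes a factor of y' = dy/dx when we differentiate it.

Move every term to one side and write the relation as F(x, y) = 0. Term by term,
  d/dx[5x^2] = 10x
  d/dx[sin(y)] = y'·cos(y)
  d/dx[-1] = 0

The pieces without y' make up ∂F/∂x and the coefficient of y' is ∂F/∂y:
  ∂F/∂x = 10x,
  ∂F/∂y = cos(y).

Since d/dx[F] = ∂F/∂x + (∂F/∂y)·y' = 0, solve for y':
  (∂F/∂y)·y' = -∂F/∂x
  dy/dx = -(∂F/∂x)/(∂F/∂y) = -(10x)/(cos(y)) = -10x/cos(y)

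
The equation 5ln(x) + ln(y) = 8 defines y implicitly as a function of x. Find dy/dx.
Take d/dx of both sides. Since y is implicitly a function of x, the chain rule attaches a y' = dy/dx factor whenever we differentiate through y.

Set F(x, y) = (left side) − (right side), so the curve is F = 0. Differentiating each term of F:
  d/dx[5ln(x)] = 5/x
  d/dx[ln(y)] = y'/y
  d/dx[-8] = 0

Collecting, the y'-free part is the partial derivative in x and the y' coefficient is the partial derivative in y:
  ∂F/∂x = 5/x
  ∂F/∂y = 1/y

so d/dx[F(x, y(x))] = ∂F/∂x + (∂F/∂y)·y' = 0. Rearranging,
  dy/dx = -(∂F/∂x)/(∂F/∂y) = -(5/x)/(1/y) = -5y/x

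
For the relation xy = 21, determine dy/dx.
Take d/dx of both sides. Since y is implicitly a function of x, the chain rule attaches a y' = dy/dx factor whenever we differentiate through y.

Set F(x, y) = (left side) − (right side), so the curve is F = 0. Differentiating each term of F:
  d/dx[xy] = x·y' + y
  d/dx[-21] = 0

Collecting, the y'-free part is the partial derivative in x and the y' coefficient is the partial derivative in y:
  ∂F/∂x = y
  ∂F/∂y = x

so d/dx[F(x, y(x))] = ∂F/∂x + (∂F/∂y)·y' = 0. Rearranging,
  dy/dx = -(∂F/∂x)/(∂F/∂y) = -(y)/(x) = -y/x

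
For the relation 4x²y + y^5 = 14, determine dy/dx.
Apply d/dx to both sides, remembering that y depends on x. Each occurrence of y therefore brings in a y' = dy/dx via the chain rule.

With F(x, y) equal to the left-hand side minus the right, differentiate F term by term:
  d/dx[4x^2y] = 4x^2·y' + 8xy
  d/dx[y^5] = 5y^4·y'
  d/dx[-14] = 0
Adding these up, d/dx[F] = 0 becomes
  (8xy) + (4x^2 + 5y^4)·y' = 0,
so isolating y',
  dy/dx = -(8xy)/(4x^2 + 5y^4) = -8xy/(4x^2 + 5y^4)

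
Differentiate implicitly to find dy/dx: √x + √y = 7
Apply d/dx to both sides, remembering that y depends on x. Each occurrence of y therefore brings in a y' = dy/dx via the chain rule.

With F(x, y) equal to the left-hand side minus the right, differentiate F term by term:
  d/dx[√(x)] = 1/(2√(x))
  d/dx[√(y)] = y'/(2√(y))
  d/dx[-7] = 0
Adding these up, d/dx[F] = 0 becomes
  (1/(2√(x))) + (1/(2√(y)))·y' = 0,
so isolating y',
  dy/dx = -(1/(2√(x)))/(1/(2√(y))) = -√(y)/√(x)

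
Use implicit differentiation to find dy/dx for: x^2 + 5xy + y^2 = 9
Differentiate the relation implicitly: treat y = y(x) and apply the chain rule, so every y-derivative picks up a y' = dy/dx factor.

With everything moved to the left-hand side, differentiate term by term:
  d/dx[x^2] = 2x
  d/dx[5xy] = 5x·y' + 5y
  d/dx[y^2] = 2y·y'
  d/dx[-9] = 0

Separating the contributions that come from x directly and those that come through y:
  without y':      2x + 5y
  multiplying y':  5x + 2y

so (2x + 5y) + (5x + 2y)·y' = 0, and therefore
  dy/dx = -(2x + 5y)/(5x + 2y) = (-2x - 5y)/(5x + 2y)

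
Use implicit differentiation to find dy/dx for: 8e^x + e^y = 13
Apply d/dx to both sides, remembering that y depends on x. Each occurrence of y therefore brings in a y' = dy/dx via the chain rule.

With F(x, y) equal to the left-hand side minus the right, differentiate F term by term:
  d/dx[8e^(x)] = 8e^(x)
  d/dx[e^(y)] = y'·e^(y)
  d/dx[-13] = 0
Adding these up, d/dx[F] = 0 becomes
  (8e^(x)) + (e^(y))·y' = 0,
so isolating y',
  dy/dx = -(8e^(x))/(e^(y)) = -8e^(x - y)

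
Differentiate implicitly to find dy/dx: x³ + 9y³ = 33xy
Take d/dx of both sides. Since y is implicitly a function of x, the chain rule attaches a y' = dy/dx factor whenever we differentiate through y.

Set F(x, y) = (left side) − (right side), so the curve is F = 0. Differentiating each term of F:
  d/dx[x^3] = 3x^2
  d/dx[-33xy] = -33x·y' - 33y
  d/dx[9y^3] = 27y^2·y'

Collecting, the y'-free part is the partial derivative in x and the y' coefficient is the partial derivative in y:
  ∂F/∂x = 3x^2 - 33y
  ∂F/∂y = -33x + 27y^2

so d/dx[F(x, y(x))] = ∂F/∂x + (∂F/∂y)·y' = 0. Rearranging,
  dy/dx = -(∂F/∂x)/(∂F/∂y) = -(3x^2 - 33y)/(-33x + 27y^2) = (x^2 - 11y)/(11x - 9y^2)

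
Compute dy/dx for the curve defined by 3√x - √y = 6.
Take d/dx of both sides. Since y is implicitly a function of x, the chain rule attaches a y' = dy/dx factor whenever we differentiate through y.

Set F(x, y) = (left side) − (right side), so the curve is F = 0. Differentiating each term of F:
  d/dx[3√(x)] = 3/(2√(x))
  d/dx[-√(y)] = -y'/(2√(y))
  d/dx[-6] = 0

Collecting, the y'-free part is the partial derivative in x and the y' coefficient is the partial derivative in y:
  ∂F/∂x = 3/(2√(x))
  ∂F/∂y = -1/(2√(y))

so d/dx[F(x, y(x))] = ∂F/∂x + (∂F/∂y)·y' = 0. Rearranging,
  dy/dx = -(∂F/∂x)/(∂F/∂y) = -(3/(2√(x)))/(-1/(2√(y))) = 3√(y)/√(x)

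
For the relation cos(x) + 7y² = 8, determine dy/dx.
Differentiate the relation implicitly: treat y = y(x) and apply the chain rule, so every y-derivative picks up a y' = dy/dx factor.

With everything moved to the left-hand side, differentiate term by term:
  d/dx[7y^2] = 14y·y'
  d/dx[cos(x)] = -sin(x)
  d/dx[-8] = 0

Separating the contributions that come from x directly and those that come through y:
  without y':      -sin(x)
  multiplying y':  14y

so (-sin(x)) + (14y)·y' = 0, and therefore
  dy/dx = -(-sin(x))/(14y) = sin(x)/(14y)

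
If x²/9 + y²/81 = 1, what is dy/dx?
Apply d/dx to both sides, remembering that y depends on x. Each occurrence of y therefore brings in a y' = dy/dx via the chain rule.

With F(x, y) equal to the left-hand side minus the right, differentiate F term by term:
  d/dx[x^2/9] = 2x/9
  d/dx[y^2/81] = 2y·y'/81
  d/dx[-1] = 0
Adding these up, d/dx[F] = 0 becomes
  (2x/9) + (2y/81)·y' = 0,
so isolating y',
  dy/dx = -(2x/9)/(2y/81) = -9x/y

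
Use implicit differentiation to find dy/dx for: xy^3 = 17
Take d/dx of both sides. Since y is implicitly a function of x, the chain rule attaches a y' = dy/dx factor whenever we differentiate through y.

Set F(x, y) = (left side) − (right side), so the curve is F = 0. Differentiating each term of F:
  d/dx[xy^3] = 3xy^2·y' + y^3
  d/dx[-17] = 0

Collecting, the y'-free part is the partial derivative in x and the y' coefficient is the partial derivative in y:
  ∂F/∂x = y^3
  ∂F/∂y = 3xy^2

so d/dx[F(x, y(x))] = ∂F/∂x + (∂F/∂y)·y' = 0. Rearranging,
  dy/dx = -(∂F/∂x)/(∂F/∂y) = -(y^3)/(3xy^2) = -y/(3x)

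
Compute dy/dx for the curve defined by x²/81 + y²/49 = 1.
Take d/dx of both sides. Since y is implicitly a function of x, the chain rule attaches a y' = dy/dx factor whenever we differentiate through y.

Set F(x, y) = (left side) − (right side), so the curve is F = 0. Differentiating each term of F:
  d/dx[x^2/81] = 2x/81
  d/dx[y^2/49] = 2y·y'/49
  d/dx[-1] = 0

Collecting, the y'-free part is the partial derivative in x and the y' coefficient is the partial derivative in y:
  ∂F/∂x = 2x/81
  ∂F/∂y = 2y/49

so d/dx[F(x, y(x))] = ∂F/∂x + (∂F/∂y)·y' = 0. Rearranging,
  dy/dx = -(∂F/∂x)/(∂F/∂y) = -(2x/81)/(2y/49) = -49x/(81y)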